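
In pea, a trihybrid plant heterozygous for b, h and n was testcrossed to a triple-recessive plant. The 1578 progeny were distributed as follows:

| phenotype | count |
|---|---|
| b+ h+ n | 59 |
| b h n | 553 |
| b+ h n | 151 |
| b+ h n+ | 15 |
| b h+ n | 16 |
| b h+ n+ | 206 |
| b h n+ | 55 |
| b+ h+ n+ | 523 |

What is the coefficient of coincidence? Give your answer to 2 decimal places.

The two most frequent reciprocal classes, b+ h+ n+ and b h n, are the parental types, so the F1 was b+ h+ n+ / b h n.
The two rarest classes, b+ h n+ and b h+ n, are the double crossovers. Comparing them with the parentals, only the h allele has switched, so h is the middle locus and the order is n – h – b.
n–h: (114 + 31)/1578 = 0.0919; h–b: (357 + 31)/1578 = 0.2459.
Expected DCO frequency = 0.0919 × 0.2459 ≈ 0.02260; observed = 31/1578 ≈ 0.01965.
Coefficient of coincidence = 0.01965/0.02260 ≈ 0.87.

0.87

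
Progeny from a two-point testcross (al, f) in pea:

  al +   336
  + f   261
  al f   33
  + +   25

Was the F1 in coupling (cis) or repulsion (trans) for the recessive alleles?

The two most frequent classes are + f (261) and al + (336); these are the parental (non-recombinant) types.
So the F1 carried + f on one chromosome and al + on the other — the recessive alleles are on opposite chromosomes (trans / repulsion).

trans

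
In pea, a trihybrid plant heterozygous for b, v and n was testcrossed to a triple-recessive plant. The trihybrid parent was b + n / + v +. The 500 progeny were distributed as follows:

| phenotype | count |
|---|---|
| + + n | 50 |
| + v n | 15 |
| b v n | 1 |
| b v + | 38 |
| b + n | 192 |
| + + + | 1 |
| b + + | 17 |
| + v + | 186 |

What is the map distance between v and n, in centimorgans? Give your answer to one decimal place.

The two rarest classes, b v n and + + +, are the double crossovers. Comparing them with the parentals, only the v allele has switched, so v is the middle locus and the order is n – v – b.
Crossovers in the n–v interval produce the single-crossover classes b + + and + v n (17 + 15 = 32) plus the double crossovers (2).
RF(n–v) = (32 + 2) / 500 = 34/500 = 0.0680 → 6.8 centimorgans.

6.8 centimorgans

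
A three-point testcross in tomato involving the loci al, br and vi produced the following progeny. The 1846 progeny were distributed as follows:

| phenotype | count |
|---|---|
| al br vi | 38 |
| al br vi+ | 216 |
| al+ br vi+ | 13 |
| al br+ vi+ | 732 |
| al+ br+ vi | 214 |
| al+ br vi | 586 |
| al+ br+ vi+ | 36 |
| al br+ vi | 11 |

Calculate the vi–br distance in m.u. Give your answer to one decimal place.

24.6 m.u.

The two most frequent reciprocal classes, al+ br vi and al br+ vi+, are the parental types, so the F1 was al+ br vi / al br+ vi+.
The two rarest classes, al+ br vi+ and al br+ vi, are the double crossovers. Comparing them with the parentals, only the vi allele has switched, so vi is the middle locus and the order is br – vi – al.
Crossovers in the br–vi interval produce the single-crossover classes al+ br+ vi and al br vi+ (214 + 216 = 430) plus the double crossovers (24).
RF(br–vi) = (430 + 24) / 1846 = 454/1846 = 0.2459 → 24.6 m.u.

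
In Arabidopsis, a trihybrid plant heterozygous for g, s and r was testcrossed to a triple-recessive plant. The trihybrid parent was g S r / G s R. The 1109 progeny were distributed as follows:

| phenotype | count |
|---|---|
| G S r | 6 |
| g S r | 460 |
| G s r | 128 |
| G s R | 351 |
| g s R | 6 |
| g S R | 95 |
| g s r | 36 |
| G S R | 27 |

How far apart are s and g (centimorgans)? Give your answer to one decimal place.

6.8 centimorgans

The two rarest classes, G S r and g s R, are the double crossovers. Comparing them with the parentals, only the g allele has switched, so g is the middle locus and the order is s – g – r.
Crossovers in the s–g interval produce the single-crossover classes g s r and G S R (36 + 27 = 63) plus the double crossovers (12).
RF(s–g) = (63 + 12) / 1109 = 75/1109 = 0.0676 → 6.8 centimorgans.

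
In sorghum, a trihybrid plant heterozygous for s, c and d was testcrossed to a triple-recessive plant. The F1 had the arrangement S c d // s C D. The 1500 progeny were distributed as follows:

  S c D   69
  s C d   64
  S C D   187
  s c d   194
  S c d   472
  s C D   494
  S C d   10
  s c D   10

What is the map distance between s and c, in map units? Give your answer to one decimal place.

The two rarest classes, S C d and s c D, are the double crossovers. Comparing them with the parentals, only the c allele has switched, so c is the middle locus and the order is d – c – s.
Crossovers in the c–s interval produce the single-crossover classes s c d and S C D (194 + 187 = 381) plus the double crossovers (20).
RF(c–s) = (381 + 20) / 1500 = 401/1500 = 0.2673 → 26.7 map units.

26.7 map units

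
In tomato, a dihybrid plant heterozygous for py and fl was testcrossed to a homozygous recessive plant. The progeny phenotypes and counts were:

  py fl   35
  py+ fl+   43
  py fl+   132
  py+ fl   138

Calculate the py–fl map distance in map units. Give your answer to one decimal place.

22.4 map units

The two most frequent classes, py+ fl (138) and py fl+ (132), are the parental types, so the F1 was py+ fl / py fl+.
The recombinant classes are py+ fl+ and py fl: 43 + 35 = 78.
Recombination frequency = 78/348 = 0.2241 ≈ 22.4%, i.e. 22.4 map units.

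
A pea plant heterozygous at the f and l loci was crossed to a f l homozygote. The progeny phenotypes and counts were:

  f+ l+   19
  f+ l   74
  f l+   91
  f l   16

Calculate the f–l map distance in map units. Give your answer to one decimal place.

17.5 map units

The two most frequent classes, f+ l (74) and f l+ (91), are the parental types, so the F1 was f+ l / f l+.
The recombinant classes are f+ l+ and f l: 19 + 16 = 35.
Recombination frequency = 35/200 = 0.1750 ≈ 17.5%, i.e. 17.5 map units.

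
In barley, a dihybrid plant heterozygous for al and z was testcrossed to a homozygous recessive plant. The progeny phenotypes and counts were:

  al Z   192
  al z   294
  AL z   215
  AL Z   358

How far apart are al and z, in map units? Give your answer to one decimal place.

38.4 map units

The two most frequent classes, AL Z (358) and al z (294), are the parental types, so the F1 was AL Z / al z.
The recombinant classes are AL z and al Z: 215 + 192 = 407.
Recombination frequency = 407/1059 = 0.3843 ≈ 38.4%, i.e. 38.4 map units.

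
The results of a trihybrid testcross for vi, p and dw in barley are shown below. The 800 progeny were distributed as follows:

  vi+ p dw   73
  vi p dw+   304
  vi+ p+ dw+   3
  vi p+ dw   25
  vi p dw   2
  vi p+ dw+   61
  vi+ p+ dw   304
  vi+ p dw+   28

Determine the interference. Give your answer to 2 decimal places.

0.50

The two most frequent reciprocal classes, vi+ p+ dw and vi p dw+, are the parental types, so the F1 was vi+ p+ dw / vi p dw+.
The two rarest classes, vi+ p+ dw+ and vi p dw, are the double crossovers. Comparing them with the parentals, only the dw allele has switched, so dw is the middle locus and the order is vi – dw – p.
vi–dw: (53 + 5)/800 = 0.0725; dw–p: (134 + 5)/800 = 0.1737.
Expected DCO frequency = 0.0725 × 0.1737 ≈ 0.01259; observed = 5/800 ≈ 0.00625.
Coefficient of coincidence = 0.00625/0.01259 ≈ 0.50; interference = 1 − 0.50 = 0.50.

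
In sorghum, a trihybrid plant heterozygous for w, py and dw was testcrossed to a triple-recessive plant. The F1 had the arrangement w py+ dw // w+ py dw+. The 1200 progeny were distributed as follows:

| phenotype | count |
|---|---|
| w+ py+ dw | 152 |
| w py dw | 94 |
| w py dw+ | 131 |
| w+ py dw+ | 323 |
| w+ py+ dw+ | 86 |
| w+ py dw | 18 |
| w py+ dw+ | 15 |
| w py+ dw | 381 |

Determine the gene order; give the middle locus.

dw

The two rarest classes, w py+ dw+ and w+ py dw, are the double crossovers. Comparing them with the parentals, only the dw allele has switched, so dw is the middle locus and the order is w – dw – py.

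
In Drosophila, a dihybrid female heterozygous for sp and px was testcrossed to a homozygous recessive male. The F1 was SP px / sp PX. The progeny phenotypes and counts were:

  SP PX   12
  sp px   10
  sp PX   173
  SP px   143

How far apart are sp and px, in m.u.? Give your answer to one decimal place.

The recombinant classes are SP PX and sp px: 12 + 10 = 22.
Recombination frequency = 22/338 = 0.0651 ≈ 6.5%, i.e. 6.5 m.u.

6.5 m.u.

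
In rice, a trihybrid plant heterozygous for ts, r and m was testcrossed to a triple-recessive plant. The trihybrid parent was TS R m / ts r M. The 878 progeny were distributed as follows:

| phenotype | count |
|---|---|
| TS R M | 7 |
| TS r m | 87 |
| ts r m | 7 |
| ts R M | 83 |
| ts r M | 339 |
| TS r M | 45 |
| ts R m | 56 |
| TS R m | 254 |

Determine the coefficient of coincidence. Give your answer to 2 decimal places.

0.58

The two rarest classes, TS R M and ts r m, are the double crossovers. Comparing them with the parentals, only the m allele has switched, so m is the middle locus and the order is r – m – ts.
r–m: (170 + 14)/878 = 0.2096; m–ts: (101 + 14)/878 = 0.1310.
Expected DCO frequency = 0.2096 × 0.1310 ≈ 0.02746; observed = 14/878 ≈ 0.01595.
Coefficient of coincidence = 0.01595/0.02746 ≈ 0.58.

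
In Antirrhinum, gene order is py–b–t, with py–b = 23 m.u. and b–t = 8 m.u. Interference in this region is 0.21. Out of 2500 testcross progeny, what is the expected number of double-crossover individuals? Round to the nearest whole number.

Map distances give recombination frequencies of 0.230 and 0.080 for the two intervals.
With interference 0.21 (so coincidence = 0.79), expected double-crossover frequency = 0.230 × 0.080 × 0.79 = 0.01454.
Expected number = 0.01454 × 2500 = 36.34 ≈ 36.

36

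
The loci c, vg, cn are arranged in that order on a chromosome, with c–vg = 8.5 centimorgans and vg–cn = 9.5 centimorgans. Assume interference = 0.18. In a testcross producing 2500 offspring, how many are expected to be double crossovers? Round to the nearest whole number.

Map distances give recombination frequencies of 0.085 and 0.095 for the two intervals.
With interference 0.18 (so coincidence = 0.82), expected double-crossover frequency = 0.085 × 0.095 × 0.82 = 0.00662.
Expected number = 0.00662 × 2500 = 16.55 ≈ 17.

17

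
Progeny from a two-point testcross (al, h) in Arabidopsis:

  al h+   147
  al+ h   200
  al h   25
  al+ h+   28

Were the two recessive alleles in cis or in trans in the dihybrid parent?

The two most frequent classes are al+ h (200) and al h+ (147); these are the parental (non-recombinant) types.
So the F1 carried al+ h on one chromosome and al h+ on the other — the recessive alleles are on opposite chromosomes (trans / repulsion).

trans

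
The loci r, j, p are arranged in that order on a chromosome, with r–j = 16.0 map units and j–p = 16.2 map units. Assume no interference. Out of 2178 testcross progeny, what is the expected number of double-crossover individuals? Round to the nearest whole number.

56

Map distances give recombination frequencies of 0.160 and 0.162 for the two intervals.
With no interference, expected double-crossover frequency = 0.160 × 0.162 = 0.02592.
Expected number = 0.02592 × 2178 = 56.45 ≈ 56.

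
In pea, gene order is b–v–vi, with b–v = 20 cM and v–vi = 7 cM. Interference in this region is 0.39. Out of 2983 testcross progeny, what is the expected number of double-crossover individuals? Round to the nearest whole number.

Map distances give recombination frequencies of 0.200 and 0.070 for the two intervals.
With interference 0.39 (so coincidence = 0.61), expected double-crossover frequency = 0.200 × 0.070 × 0.61 = 0.00854.
Expected number = 0.00854 × 2983 = 25.47 ≈ 25.

25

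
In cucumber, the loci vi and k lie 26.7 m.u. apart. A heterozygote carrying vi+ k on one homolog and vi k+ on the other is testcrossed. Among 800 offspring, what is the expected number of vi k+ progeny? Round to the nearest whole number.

A map distance of 26.7 m.u. corresponds to a recombination frequency of 0.267.
The F1 is vi+ k / vi k+, so vi k+ is a parental gamete class with expected frequency (1 − r)/2 = 0.733/2 = 0.3665.
Expected number = 0.3665 × 800 = 293.20 ≈ 293.

293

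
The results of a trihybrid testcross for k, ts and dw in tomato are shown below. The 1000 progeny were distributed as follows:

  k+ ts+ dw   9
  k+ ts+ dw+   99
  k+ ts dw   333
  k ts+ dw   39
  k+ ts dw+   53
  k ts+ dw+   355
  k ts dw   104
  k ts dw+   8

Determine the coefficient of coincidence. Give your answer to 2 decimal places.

The two most frequent reciprocal classes, k ts+ dw+ and k+ ts dw, are the parental types, so the F1 was k ts+ dw+ / k+ ts dw.
The two rarest classes, k ts dw+ and k+ ts+ dw, are the double crossovers. Comparing them with the parentals, only the ts allele has switched, so ts is the middle locus and the order is dw – ts – k.
dw–ts: (92 + 17)/1000 = 0.1090; ts–k: (203 + 17)/1000 = 0.2200.
Expected DCO frequency = 0.1090 × 0.2200 ≈ 0.02398; observed = 17/1000 ≈ 0.01700.
Coefficient of coincidence = 0.01700/0.02398 ≈ 0.71.

0.71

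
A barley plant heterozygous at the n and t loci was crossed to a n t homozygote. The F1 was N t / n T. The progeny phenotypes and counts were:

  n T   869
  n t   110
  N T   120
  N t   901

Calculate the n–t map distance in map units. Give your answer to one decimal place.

The recombinant classes are N T and n t: 120 + 110 = 230.
Recombination frequency = 230/2000 = 0.1150 ≈ 11.5%, i.e. 11.5 map units.

11.5 map units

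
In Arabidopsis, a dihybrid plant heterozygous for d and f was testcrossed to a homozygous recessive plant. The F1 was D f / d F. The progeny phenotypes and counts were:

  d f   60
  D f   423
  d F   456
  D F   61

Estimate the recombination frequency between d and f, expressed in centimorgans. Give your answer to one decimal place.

12.1 centimorgans

The recombinant classes are D F and d f: 61 + 60 = 121.
Recombination frequency = 121/1000 = 0.1210 ≈ 12.1%, i.e. 12.1 centimorgans.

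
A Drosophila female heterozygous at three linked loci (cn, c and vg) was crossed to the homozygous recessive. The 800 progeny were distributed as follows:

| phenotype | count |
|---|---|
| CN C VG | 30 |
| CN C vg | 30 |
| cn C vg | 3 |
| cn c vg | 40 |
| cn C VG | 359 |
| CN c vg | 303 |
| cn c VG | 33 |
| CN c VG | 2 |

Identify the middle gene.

vg

The two most frequent reciprocal classes, CN c vg and cn C VG, are the parental types, so the F1 was CN c vg / cn C VG.
The two rarest classes, CN c VG and cn C vg, are the double crossovers. Comparing them with the parentals, only the vg allele has switched, so vg is the middle locus and the order is c – vg – cn.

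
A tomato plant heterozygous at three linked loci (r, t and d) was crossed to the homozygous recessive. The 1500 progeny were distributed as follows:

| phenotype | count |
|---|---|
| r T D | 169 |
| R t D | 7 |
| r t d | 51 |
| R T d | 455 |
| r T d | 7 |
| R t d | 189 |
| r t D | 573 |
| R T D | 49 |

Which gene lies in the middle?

The two most frequent reciprocal classes, r t D and R T d, are the parental types, so the F1 was r t D / R T d.
The two rarest classes, R t D and r T d, are the double crossovers. Comparing them with the parentals, only the r allele has switched, so r is the middle locus and the order is t – r – d.

r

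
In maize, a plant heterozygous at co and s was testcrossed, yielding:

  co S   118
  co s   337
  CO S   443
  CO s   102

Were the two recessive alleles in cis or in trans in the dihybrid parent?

cis

The two most frequent classes are CO S (443) and co s (337); these are the parental (non-recombinant) types.
So the F1 carried CO S on one chromosome and co s on the other — the recessive alleles are on the same chromosome (cis / coupling).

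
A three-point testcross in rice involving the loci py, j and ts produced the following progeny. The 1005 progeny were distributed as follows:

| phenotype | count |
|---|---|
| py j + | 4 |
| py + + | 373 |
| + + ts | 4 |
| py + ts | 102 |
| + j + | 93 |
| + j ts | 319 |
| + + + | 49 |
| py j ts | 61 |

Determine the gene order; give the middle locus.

The two most frequent reciprocal classes, py + + and + j ts, are the parental types, so the F1 was py + + / + j ts.
The two rarest classes, py j + and + + ts, are the double crossovers. Comparing them with the parentals, only the j allele has switched, so j is the middle locus and the order is ts – j – py.

j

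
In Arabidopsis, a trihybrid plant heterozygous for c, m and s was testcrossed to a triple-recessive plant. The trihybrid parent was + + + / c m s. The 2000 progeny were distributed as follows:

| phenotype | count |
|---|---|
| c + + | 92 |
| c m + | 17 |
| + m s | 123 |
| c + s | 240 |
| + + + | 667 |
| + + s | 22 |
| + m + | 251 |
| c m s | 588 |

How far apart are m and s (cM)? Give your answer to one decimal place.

26.5 cM

The two rarest classes, + + s and c m +, are the double crossovers. Comparing them with the parentals, only the s allele has switched, so s is the middle locus and the order is c – s – m.
Crossovers in the s–m interval produce the single-crossover classes + m + and c + s (251 + 240 = 491) plus the double crossovers (39).
RF(s–m) = (491 + 39) / 2000 = 530/2000 = 0.2650 → 26.5 cM.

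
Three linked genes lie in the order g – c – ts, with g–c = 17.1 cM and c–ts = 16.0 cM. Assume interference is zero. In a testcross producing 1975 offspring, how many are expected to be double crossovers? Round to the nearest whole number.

Map distances give recombination frequencies of 0.171 and 0.160 for the two intervals.
With no interference, expected double-crossover frequency = 0.171 × 0.160 = 0.02736.
Expected number = 0.02736 × 1975 = 54.04 ≈ 54.

54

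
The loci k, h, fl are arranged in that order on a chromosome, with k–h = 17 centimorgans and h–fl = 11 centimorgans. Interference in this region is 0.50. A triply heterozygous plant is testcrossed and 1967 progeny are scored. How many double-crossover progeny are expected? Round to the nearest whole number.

Map distances give recombination frequencies of 0.170 and 0.110 for the two intervals.
With interference 0.50 (so coincidence = 0.50), expected double-crossover frequency = 0.170 × 0.110 × 0.50 = 0.00935.
Expected number = 0.00935 × 1967 = 18.39 ≈ 18.

18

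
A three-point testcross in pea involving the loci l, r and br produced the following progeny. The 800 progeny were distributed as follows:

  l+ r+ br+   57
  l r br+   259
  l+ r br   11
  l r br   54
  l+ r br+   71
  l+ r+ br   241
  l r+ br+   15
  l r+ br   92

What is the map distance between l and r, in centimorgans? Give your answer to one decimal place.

23.6 centimorgans

The two most frequent reciprocal classes, l+ r+ br and l r br+, are the parental types, so the F1 was l+ r+ br / l r br+.
The two rarest classes, l+ r br and l r+ br+, are the double crossovers. Comparing them with the parentals, only the r allele has switched, so r is the middle locus and the order is br – r – l.
Crossovers in the r–l interval produce the single-crossover classes l r+ br and l+ r br+ (92 + 71 = 163) plus the double crossovers (26).
RF(r–l) = (163 + 26) / 800 = 189/800 = 0.2362 → 23.6 centimorgans.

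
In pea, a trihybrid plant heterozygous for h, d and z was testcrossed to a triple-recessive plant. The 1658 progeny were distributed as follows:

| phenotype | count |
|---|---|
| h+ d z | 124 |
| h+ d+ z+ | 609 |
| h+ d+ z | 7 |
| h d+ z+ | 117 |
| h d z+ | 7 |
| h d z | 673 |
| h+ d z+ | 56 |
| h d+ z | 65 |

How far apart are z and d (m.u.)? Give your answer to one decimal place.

8.1 m.u.

The two most frequent reciprocal classes, h d z and h+ d+ z+, are the parental types, so the F1 was h d z / h+ d+ z+.
The two rarest classes, h d z+ and h+ d+ z, are the double crossovers. Comparing them with the parentals, only the z allele has switched, so z is the middle locus and the order is d – z – h.
Crossovers in the d–z interval produce the single-crossover classes h d+ z and h+ d z+ (65 + 56 = 121) plus the double crossovers (14).
RF(d–z) = (121 + 14) / 1658 = 135/1658 = 0.0814 → 8.1 m.u.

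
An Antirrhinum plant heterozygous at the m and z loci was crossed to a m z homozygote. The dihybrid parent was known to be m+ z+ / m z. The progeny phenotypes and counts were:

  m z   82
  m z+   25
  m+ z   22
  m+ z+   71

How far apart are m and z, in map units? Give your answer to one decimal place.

23.5 map units

The recombinant classes are m+ z and m z+: 22 + 25 = 47.
Recombination frequency = 47/200 = 0.2350 ≈ 23.5%, i.e. 23.5 map units.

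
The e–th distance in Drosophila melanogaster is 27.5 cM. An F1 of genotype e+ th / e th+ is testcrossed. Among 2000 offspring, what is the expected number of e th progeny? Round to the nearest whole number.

275

A map distance of 27.5 cM corresponds to a recombination frequency of 0.275.
The F1 is e+ th / e th+, so e th is a recombinant gamete class with expected frequency r/2 = 0.275/2 = 0.1375.
Expected number = 0.1375 × 2000 = 275.00 ≈ 275.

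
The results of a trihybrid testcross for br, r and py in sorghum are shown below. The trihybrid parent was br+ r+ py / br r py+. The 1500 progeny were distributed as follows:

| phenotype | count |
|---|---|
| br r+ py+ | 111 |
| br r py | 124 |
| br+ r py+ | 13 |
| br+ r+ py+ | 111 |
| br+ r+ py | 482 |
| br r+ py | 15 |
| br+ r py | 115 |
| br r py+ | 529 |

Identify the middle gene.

br

The two rarest classes, br r+ py and br+ r py+, are the double crossovers. Comparing them with the parentals, only the br allele has switched, so br is the middle locus and the order is r – br – py.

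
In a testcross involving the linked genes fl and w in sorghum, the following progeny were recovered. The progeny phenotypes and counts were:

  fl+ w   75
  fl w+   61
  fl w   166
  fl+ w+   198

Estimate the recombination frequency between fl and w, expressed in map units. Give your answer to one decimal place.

27.2 map units

The two most frequent classes, fl+ w+ (198) and fl w (166), are the parental types, so the F1 was fl+ w+ / fl w.
The recombinant classes are fl+ w and fl w+: 75 + 61 = 136.
Recombination frequency = 136/500 = 0.2720 ≈ 27.2%, i.e. 27.2 map units.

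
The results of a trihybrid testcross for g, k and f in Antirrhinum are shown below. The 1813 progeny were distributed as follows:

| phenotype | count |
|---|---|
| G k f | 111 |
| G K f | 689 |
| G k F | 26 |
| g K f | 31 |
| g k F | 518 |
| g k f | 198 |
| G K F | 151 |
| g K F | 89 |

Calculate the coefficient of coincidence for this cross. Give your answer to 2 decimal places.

The two most frequent reciprocal classes, G K f and g k F, are the parental types, so the F1 was G K f / g k F.
The two rarest classes, g K f and G k F, are the double crossovers. Comparing them with the parentals, only the g allele has switched, so g is the middle locus and the order is k – g – f.
k–g: (200 + 57)/1813 = 0.1418; g–f: (349 + 57)/1813 = 0.2239.
Expected DCO frequency = 0.1418 × 0.2239 ≈ 0.03175; observed = 57/1813 ≈ 0.03144.
Coefficient of coincidence = 0.03144/0.03175 ≈ 0.99.

0.99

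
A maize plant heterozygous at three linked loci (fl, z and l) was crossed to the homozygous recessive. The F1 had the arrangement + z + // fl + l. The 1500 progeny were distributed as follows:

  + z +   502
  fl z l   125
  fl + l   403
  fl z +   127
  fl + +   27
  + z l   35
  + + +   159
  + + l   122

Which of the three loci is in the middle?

The two rarest classes, + z l and fl + +, are the double crossovers. Comparing them with the parentals, only the l allele has switched, so l is the middle locus and the order is fl – l – z.

l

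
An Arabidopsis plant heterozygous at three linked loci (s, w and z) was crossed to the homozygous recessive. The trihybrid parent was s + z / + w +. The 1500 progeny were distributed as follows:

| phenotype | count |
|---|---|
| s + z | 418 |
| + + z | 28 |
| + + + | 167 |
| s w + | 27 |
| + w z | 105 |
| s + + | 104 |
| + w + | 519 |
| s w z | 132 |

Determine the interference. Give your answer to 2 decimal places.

The two rarest classes, + + z and s w +, are the double crossovers. Comparing them with the parentals, only the s allele has switched, so s is the middle locus and the order is z – s – w.
z–s: (209 + 55)/1500 = 0.1760; s–w: (299 + 55)/1500 = 0.2360.
Expected DCO frequency = 0.1760 × 0.2360 ≈ 0.04154; observed = 55/1500 ≈ 0.03667.
Coefficient of coincidence = 0.03667/0.04154 ≈ 0.88; interference = 1 − 0.88 = 0.12.

0.12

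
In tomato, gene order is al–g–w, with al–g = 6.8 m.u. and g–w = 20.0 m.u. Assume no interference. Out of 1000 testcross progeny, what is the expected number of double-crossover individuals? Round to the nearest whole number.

Map distances give recombination frequencies of 0.068 and 0.200 for the two intervals.
With no interference, expected double-crossover frequency = 0.068 × 0.200 = 0.01360.
Expected number = 0.01360 × 1000 = 13.60 ≈ 14.

14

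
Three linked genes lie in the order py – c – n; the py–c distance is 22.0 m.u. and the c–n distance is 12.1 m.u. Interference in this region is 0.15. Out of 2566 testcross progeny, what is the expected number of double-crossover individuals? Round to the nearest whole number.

58

Map distances give recombination frequencies of 0.220 and 0.121 for the two intervals.
With interference 0.15 (so coincidence = 0.85), expected double-crossover frequency = 0.220 × 0.121 × 0.85 = 0.02263.
Expected number = 0.02263 × 2566 = 58.06 ≈ 58.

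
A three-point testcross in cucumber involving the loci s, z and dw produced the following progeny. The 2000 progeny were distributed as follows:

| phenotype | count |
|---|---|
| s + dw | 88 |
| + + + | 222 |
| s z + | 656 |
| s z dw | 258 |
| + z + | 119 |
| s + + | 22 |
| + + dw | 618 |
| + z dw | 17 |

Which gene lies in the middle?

z

The two most frequent reciprocal classes, s z + and + + dw, are the parental types, so the F1 was s z + / + + dw.
The two rarest classes, s + + and + z dw, are the double crossovers. Comparing them with the parentals, only the z allele has switched, so z is the middle locus and the order is s – z – dw.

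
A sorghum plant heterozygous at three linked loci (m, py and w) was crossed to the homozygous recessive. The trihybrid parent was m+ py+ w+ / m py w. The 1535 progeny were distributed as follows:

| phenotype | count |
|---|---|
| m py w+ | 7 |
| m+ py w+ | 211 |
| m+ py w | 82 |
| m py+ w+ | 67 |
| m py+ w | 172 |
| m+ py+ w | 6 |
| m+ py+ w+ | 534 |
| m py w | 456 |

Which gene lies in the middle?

w

The two rarest classes, m+ py+ w and m py w+, are the double crossovers. Comparing them with the parentals, only the w allele has switched, so w is the middle locus and the order is py – w – m.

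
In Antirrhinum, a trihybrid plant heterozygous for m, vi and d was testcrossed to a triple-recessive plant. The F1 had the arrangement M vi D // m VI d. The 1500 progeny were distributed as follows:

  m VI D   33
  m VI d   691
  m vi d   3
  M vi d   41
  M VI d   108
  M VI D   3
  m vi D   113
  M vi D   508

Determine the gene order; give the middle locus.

The two rarest classes, M VI D and m vi d, are the double crossovers. Comparing them with the parentals, only the vi allele has switched, so vi is the middle locus and the order is m – vi – d.

vi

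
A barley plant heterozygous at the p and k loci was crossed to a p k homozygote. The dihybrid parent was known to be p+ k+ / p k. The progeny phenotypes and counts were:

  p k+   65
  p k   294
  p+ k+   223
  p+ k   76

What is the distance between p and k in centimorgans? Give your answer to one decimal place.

21.4 centimorgans

The recombinant classes are p+ k and p k+: 76 + 65 = 141.
Recombination frequency = 141/658 = 0.2143 ≈ 21.4%, i.e. 21.4 centimorgans.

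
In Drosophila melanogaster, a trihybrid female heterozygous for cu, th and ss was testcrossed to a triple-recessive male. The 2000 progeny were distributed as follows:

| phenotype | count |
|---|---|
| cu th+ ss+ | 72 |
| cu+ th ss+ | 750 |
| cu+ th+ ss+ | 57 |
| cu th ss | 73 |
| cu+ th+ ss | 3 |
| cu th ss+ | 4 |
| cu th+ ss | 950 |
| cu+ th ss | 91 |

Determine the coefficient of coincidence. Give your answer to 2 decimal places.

The two most frequent reciprocal classes, cu th+ ss and cu+ th ss+, are the parental types, so the F1 was cu th+ ss / cu+ th ss+.
The two rarest classes, cu+ th+ ss and cu th ss+, are the double crossovers. Comparing them with the parentals, only the cu allele has switched, so cu is the middle locus and the order is th – cu – ss.
th–cu: (130 + 7)/2000 = 0.0685; cu–ss: (163 + 7)/2000 = 0.0850.
Expected DCO frequency = 0.0685 × 0.0850 ≈ 0.00582; observed = 7/2000 ≈ 0.00350.
Coefficient of coincidence = 0.00350/0.00582 ≈ 0.60.

0.60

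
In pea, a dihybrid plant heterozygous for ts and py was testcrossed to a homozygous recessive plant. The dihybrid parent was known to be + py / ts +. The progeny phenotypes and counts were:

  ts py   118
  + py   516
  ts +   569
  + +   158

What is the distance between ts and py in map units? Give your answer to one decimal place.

20.3 map units

The recombinant classes are + + and ts py: 158 + 118 = 276.
Recombination frequency = 276/1361 = 0.2028 ≈ 20.3%, i.e. 20.3 map units.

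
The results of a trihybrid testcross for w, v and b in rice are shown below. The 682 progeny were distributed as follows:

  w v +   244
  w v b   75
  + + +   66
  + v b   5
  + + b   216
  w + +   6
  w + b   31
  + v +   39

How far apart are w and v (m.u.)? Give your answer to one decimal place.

11.9 m.u.

The two most frequent reciprocal classes, w v + and + + b, are the parental types, so the F1 was w v + / + + b.
The two rarest classes, w + + and + v b, are the double crossovers. Comparing them with the parentals, only the v allele has switched, so v is the middle locus and the order is b – v – w.
Crossovers in the v–w interval produce the single-crossover classes + v + and w + b (39 + 31 = 70) plus the double crossovers (11).
RF(v–w) = (70 + 11) / 682 = 81/682 = 0.1188 → 11.9 m.u.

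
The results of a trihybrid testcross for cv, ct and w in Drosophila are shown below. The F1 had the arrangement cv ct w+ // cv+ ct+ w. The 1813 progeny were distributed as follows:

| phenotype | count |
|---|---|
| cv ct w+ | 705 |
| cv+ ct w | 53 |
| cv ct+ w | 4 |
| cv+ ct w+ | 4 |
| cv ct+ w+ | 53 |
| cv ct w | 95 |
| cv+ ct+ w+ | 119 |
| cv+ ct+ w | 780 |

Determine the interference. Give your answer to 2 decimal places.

0.43

The two rarest classes, cv+ ct w+ and cv ct+ w, are the double crossovers. Comparing them with the parentals, only the cv allele has switched, so cv is the middle locus and the order is w – cv – ct.
w–cv: (214 + 8)/1813 = 0.1224; cv–ct: (106 + 8)/1813 = 0.0629.
Expected DCO frequency = 0.1224 × 0.0629 ≈ 0.00770; observed = 8/1813 ≈ 0.00441.
Coefficient of coincidence = 0.00441/0.00770 ≈ 0.57; interference = 1 − 0.57 = 0.43.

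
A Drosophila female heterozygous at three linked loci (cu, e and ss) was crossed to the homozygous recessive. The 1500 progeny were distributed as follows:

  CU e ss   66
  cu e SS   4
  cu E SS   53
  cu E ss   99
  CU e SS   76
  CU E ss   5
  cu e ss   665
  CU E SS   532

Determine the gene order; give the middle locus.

The two most frequent reciprocal classes, CU E SS and cu e ss, are the parental types, so the F1 was CU E SS / cu e ss.
The two rarest classes, CU E ss and cu e SS, are the double crossovers. Comparing them with the parentals, only the ss allele has switched, so ss is the middle locus and the order is cu – ss – e.

ss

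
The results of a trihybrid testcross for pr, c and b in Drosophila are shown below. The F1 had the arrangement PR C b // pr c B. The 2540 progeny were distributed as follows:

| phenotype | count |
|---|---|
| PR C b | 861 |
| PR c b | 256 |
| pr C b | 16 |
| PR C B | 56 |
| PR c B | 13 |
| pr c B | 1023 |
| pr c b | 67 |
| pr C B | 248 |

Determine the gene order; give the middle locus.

The two rarest classes, pr C b and PR c B, are the double crossovers. Comparing them with the parentals, only the pr allele has switched, so pr is the middle locus and the order is c – pr – b.

pr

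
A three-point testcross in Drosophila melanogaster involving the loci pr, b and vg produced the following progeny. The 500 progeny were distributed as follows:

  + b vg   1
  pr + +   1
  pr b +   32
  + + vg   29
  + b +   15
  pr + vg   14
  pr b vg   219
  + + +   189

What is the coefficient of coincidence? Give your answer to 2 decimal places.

The two most frequent reciprocal classes, pr b vg and + + +, are the parental types, so the F1 was pr b vg / + + +.
The two rarest classes, + b vg and pr + +, are the double crossovers. Comparing them with the parentals, only the pr allele has switched, so pr is the middle locus and the order is vg – pr – b.
vg–pr: (61 + 2)/500 = 0.1260; pr–b: (29 + 2)/500 = 0.0620.
Expected DCO frequency = 0.1260 × 0.0620 ≈ 0.00781; observed = 2/500 ≈ 0.00400.
Coefficient of coincidence = 0.00400/0.00781 ≈ 0.51.

0.51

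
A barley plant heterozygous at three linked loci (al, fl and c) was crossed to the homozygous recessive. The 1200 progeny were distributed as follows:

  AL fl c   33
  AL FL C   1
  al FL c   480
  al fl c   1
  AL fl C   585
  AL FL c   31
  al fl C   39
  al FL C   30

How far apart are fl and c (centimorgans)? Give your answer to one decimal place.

5.4 centimorgans

The two most frequent reciprocal classes, al FL c and AL fl C, are the parental types, so the F1 was al FL c / AL fl C.
The two rarest classes, al fl c and AL FL C, are the double crossovers. Comparing them with the parentals, only the fl allele has switched, so fl is the middle locus and the order is al – fl – c.
Crossovers in the fl–c interval produce the single-crossover classes al FL C and AL fl c (30 + 33 = 63) plus the double crossovers (2).
RF(fl–c) = (63 + 2) / 1200 = 65/1200 = 0.0542 → 5.4 centimorgans.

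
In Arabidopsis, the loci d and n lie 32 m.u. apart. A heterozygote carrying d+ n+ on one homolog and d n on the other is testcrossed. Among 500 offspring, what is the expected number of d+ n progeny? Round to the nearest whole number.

80

A map distance of 32 m.u. corresponds to a recombination frequency of 0.320.
The F1 is d+ n+ / d n, so d+ n is a recombinant gamete class with expected frequency r/2 = 0.320/2 = 0.1600.
Expected number = 0.1600 × 500 = 80.00 ≈ 80.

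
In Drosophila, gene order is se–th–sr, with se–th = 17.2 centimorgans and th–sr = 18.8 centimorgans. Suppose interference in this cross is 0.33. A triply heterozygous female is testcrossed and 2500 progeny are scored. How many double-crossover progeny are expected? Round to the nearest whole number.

54

Map distances give recombination frequencies of 0.172 and 0.188 for the two intervals.
With interference 0.33 (so coincidence = 0.67), expected double-crossover frequency = 0.172 × 0.188 × 0.67 = 0.02167.
Expected number = 0.02167 × 2500 = 54.16 ≈ 54.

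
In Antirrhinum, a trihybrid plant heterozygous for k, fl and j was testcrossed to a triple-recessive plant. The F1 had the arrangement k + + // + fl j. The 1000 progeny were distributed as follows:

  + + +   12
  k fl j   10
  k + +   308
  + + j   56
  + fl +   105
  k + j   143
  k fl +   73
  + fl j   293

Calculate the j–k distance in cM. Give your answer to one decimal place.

27.0 cM

The two rarest classes, + + + and k fl j, are the double crossovers. Comparing them with the parentals, only the k allele has switched, so k is the middle locus and the order is j – k – fl.
Crossovers in the j–k interval produce the single-crossover classes k + j and + fl + (143 + 105 = 248) plus the double crossovers (22).
RF(j–k) = (248 + 22) / 1000 = 270/1000 = 0.2700 → 27.0 cM.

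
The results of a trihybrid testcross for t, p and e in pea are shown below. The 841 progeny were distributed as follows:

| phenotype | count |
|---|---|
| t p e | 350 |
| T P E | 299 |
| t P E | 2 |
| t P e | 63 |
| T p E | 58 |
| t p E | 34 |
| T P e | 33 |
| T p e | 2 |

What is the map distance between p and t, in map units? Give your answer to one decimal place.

The two most frequent reciprocal classes, t p e and T P E, are the parental types, so the F1 was t p e / T P E.
The two rarest classes, T p e and t P E, are the double crossovers. Comparing them with the parentals, only the t allele has switched, so t is the middle locus and the order is p – t – e.
Crossovers in the p–t interval produce the single-crossover classes t P e and T p E (63 + 58 = 121) plus the double crossovers (4).
RF(p–t) = (121 + 4) / 841 = 125/841 = 0.1486 → 14.9 map units.

14.9 map units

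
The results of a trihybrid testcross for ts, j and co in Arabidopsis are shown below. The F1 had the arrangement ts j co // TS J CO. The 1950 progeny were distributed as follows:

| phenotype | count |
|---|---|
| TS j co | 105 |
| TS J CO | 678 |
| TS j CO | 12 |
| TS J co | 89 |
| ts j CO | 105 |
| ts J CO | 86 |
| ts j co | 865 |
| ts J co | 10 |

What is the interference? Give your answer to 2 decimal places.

0.07

The two rarest classes, ts J co and TS j CO, are the double crossovers. Comparing them with the parentals, only the j allele has switched, so j is the middle locus and the order is ts – j – co.
ts–j: (191 + 22)/1950 = 0.1092; j–co: (194 + 22)/1950 = 0.1108.
Expected DCO frequency = 0.1092 × 0.1108 ≈ 0.01210; observed = 22/1950 ≈ 0.01128.
Coefficient of coincidence = 0.01128/0.01210 ≈ 0.93; interference = 1 − 0.93 = 0.07.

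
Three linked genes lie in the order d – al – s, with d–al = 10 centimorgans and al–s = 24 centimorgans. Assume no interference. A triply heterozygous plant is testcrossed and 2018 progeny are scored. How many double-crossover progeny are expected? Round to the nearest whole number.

48

Map distances give recombination frequencies of 0.100 and 0.240 for the two intervals.
With no interference, expected double-crossover frequency = 0.100 × 0.240 = 0.02400.
Expected number = 0.02400 × 2018 = 48.43 ≈ 48.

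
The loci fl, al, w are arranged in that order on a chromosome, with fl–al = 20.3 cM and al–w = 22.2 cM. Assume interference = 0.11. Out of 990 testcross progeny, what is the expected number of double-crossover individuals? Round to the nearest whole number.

40

Map distances give recombination frequencies of 0.203 and 0.222 for the two intervals.
With interference 0.11 (so coincidence = 0.89), expected double-crossover frequency = 0.203 × 0.222 × 0.89 = 0.04011.
Expected number = 0.04011 × 990 = 39.71 ≈ 40.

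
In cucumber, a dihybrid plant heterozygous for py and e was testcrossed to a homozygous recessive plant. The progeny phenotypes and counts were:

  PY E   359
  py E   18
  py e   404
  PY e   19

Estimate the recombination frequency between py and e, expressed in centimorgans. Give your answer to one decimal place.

4.6 centimorgans

The two most frequent classes, PY E (359) and py e (404), are the parental types, so the F1 was PY E / py e.
The recombinant classes are PY e and py E: 19 + 18 = 37.
Recombination frequency = 37/800 = 0.0462 ≈ 4.6%, i.e. 4.6 centimorgans.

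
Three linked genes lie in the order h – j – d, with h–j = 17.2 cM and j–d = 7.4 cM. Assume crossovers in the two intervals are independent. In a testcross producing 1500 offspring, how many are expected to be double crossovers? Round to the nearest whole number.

19

Map distances give recombination frequencies of 0.172 and 0.074 for the two intervals.
With no interference, expected double-crossover frequency = 0.172 × 0.074 = 0.01273.
Expected number = 0.01273 × 1500 = 19.09 ≈ 19.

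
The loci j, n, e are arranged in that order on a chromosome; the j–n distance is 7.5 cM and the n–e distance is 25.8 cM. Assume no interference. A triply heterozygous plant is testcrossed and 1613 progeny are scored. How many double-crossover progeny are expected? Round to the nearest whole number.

Map distances give recombination frequencies of 0.075 and 0.258 for the two intervals.
With no interference, expected double-crossover frequency = 0.075 × 0.258 = 0.01935.
Expected number = 0.01935 × 1613 = 31.21 ≈ 31.

31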